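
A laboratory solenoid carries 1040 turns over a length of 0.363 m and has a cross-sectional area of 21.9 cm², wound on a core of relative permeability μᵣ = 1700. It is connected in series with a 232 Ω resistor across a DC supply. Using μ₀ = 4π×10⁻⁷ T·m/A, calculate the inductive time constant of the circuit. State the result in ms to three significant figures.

τ ≈ 60.1 ms

A = 21.9 cm² = 2.190×10^-3 m².
L = μ₀μᵣN²A/ℓ = (4π×10⁻⁷)(1700)(1040)²(2.190×10^-3)/(0.363) = 13.94 H.
τ = L/R = (13.94)/(232) = 6.009×10^-2 s.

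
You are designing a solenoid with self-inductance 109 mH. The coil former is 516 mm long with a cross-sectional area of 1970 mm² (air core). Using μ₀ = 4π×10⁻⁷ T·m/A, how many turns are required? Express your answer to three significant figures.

N ≈ 4770 turns

A = 1970 mm² = 1.970×10^-3 m².
From L = μ₀N²A/ℓ, N = √(Lℓ / (μ₀A)).
N = √[(0.109)(0.516) / ((4π×10⁻⁷)×1.970×10^-3)] = √(2.272×10^7) ≈ 4766.5.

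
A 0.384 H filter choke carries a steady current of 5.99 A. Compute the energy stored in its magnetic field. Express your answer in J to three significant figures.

U ≈ 6.89 J

Stored magnetic energy: U = ½LI².
U = ½(0.384 H)(5.99 A)² = 6.889 J.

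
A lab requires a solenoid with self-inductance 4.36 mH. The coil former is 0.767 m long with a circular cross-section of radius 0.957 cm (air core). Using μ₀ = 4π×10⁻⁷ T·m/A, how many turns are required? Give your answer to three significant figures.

A = πr² = π(9.570×10^-3 m)² = 2.877×10^-4 m².
From L = μ₀N²A/ℓ, N = √(Lℓ / (μ₀A)).
N = √[(4.360×10^-3)(0.767) / ((4π×10⁻⁷)×2.877×10^-4)] = √(9.249×10^6) ≈ 3041.2.

N ≈ 3040 turns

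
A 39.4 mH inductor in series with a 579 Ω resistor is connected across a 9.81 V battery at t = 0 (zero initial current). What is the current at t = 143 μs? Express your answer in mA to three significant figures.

I ≈ 14.9 mA

τ = L/R = 3.940×10^-2/579 = 6.8048×10^-5 s; final current I_∞ = ε/R = 9.81/579 = 1.694×10^-2 A.
I(t) = I_∞(1 − e^(−t/τ)) with t/τ = 2.101.
I = (1.694×10^-2)(1 − e^(−2.101)) = 1.487×10^-2 A.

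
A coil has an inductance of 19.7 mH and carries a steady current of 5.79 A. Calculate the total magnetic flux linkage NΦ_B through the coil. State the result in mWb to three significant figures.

NΦ_B ≈ 114 mWb

From L = NΦ_B/I, the flux linkage is NΦ_B = LI.
NΦ_B = (1.970×10^-2 H)(5.79 A) = 0.1141 Wb.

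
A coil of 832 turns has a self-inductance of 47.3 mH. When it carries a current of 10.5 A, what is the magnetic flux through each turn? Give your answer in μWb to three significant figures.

From L = NΦ_B/I, the flux per turn is Φ_B = LI/N.
Φ_B = (4.730×10^-2 H)(10.5 A)/832 = 5.969×10^-4 Wb.

Φ_B ≈ 597 μWb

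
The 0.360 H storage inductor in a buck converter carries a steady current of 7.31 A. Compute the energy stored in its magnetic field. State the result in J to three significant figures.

Stored magnetic energy: U = ½LI².
U = ½(0.36 H)(7.31 A)² = 9.618 J.

U ≈ 9.62 J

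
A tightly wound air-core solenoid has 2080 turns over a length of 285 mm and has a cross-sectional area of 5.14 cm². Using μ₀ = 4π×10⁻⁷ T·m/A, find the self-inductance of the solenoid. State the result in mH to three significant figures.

A = 5.14 cm² = 5.140×10^-4 m².
For a long solenoid, L = μ₀N²A/ℓ.
L = (4π×10⁻⁷)(2080)²(5.140×10^-4)/(0.285 m) = 9.805×10^-3 H.

L ≈ 9.81 mH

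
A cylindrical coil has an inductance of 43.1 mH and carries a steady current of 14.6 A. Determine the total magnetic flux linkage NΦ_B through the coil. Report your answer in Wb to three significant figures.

NΦ_B ≈ 0.629 Wb

From L = NΦ_B/I, the flux linkage is NΦ_B = LI.
NΦ_B = (4.310×10^-2 H)(14.6 A) = 0.6293 Wb.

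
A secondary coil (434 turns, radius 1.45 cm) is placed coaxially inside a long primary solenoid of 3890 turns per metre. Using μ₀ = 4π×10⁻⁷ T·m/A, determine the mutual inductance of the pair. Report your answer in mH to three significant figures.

M ≈ 1.40 mH

The outer solenoid produces a uniform field B₁ = μ₀n₁I₁ across the inner coil,
so the flux linkage is N₂Φ = N₂B₁A₂ = μ₀n₁N₂A₂·I₁, giving M = μ₀n₁N₂A₂.
A₂ = πr² = π(1.450×10^-2 m)² = 6.605×10^-4 m².
M = (4π×10⁻⁷)(3890)(434)(6.605×10^-4) = 1.401×10^-3 H.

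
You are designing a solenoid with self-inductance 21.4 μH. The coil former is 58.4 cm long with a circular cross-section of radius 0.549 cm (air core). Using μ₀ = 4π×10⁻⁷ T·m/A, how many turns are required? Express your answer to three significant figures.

A = πr² = π(5.490×10^-3 m)² = 9.469×10^-5 m².
From L = μ₀N²A/ℓ, N = √(Lℓ / (μ₀A)).
N = √[(2.140×10^-5)(0.584) / ((4π×10⁻⁷)×9.469×10^-5)] = √(1.050×10^5) ≈ 324.1.

N ≈ 324 turns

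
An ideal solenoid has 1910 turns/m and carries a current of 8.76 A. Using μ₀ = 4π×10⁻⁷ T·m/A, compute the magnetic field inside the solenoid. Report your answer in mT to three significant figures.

Inside a long solenoid, B = μ₀nI.
B = (4π×10⁻⁷)(1.910×10^3 m⁻¹)(8.76 A) = 2.103×10^-2 T.

B ≈ 21.0 mT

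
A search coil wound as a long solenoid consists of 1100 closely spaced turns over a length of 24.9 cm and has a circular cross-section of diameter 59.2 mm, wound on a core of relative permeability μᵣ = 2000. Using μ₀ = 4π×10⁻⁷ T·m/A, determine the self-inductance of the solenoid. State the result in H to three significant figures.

L ≈ 33.6 H

A = π(d/2)² = π(2.960×10^-2 m)² = 2.753×10^-3 m².
For a long solenoid, L = μ₀μᵣN²A/ℓ.
L = (4π×10⁻⁷)(2000)(1100)²(2.753×10^-3)/(0.249 m) = 33.62 H.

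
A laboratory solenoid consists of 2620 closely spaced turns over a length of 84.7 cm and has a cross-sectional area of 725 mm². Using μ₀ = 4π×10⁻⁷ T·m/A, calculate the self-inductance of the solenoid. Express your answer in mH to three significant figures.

L ≈ 7.38 mH

A = 725 mm² = 7.250×10^-4 m².
For a long solenoid, L = μ₀N²A/ℓ.
L = (4π×10⁻⁷)(2620)²(7.250×10^-4)/(0.847 m) = 7.384×10^-3 H.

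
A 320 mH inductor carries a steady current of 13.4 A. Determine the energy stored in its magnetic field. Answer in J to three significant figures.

Stored magnetic energy: U = ½LI².
U = ½(0.32 H)(13.4 A)² = 28.73 J.

U ≈ 28.7 J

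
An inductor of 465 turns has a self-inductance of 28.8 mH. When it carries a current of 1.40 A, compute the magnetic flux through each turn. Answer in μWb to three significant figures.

From L = NΦ_B/I, the flux per turn is Φ_B = LI/N.
Φ_B = (2.880×10^-2 H)(1.40 A)/465 = 8.671×10^-5 Wb.

Φ_B ≈ 86.7 μWb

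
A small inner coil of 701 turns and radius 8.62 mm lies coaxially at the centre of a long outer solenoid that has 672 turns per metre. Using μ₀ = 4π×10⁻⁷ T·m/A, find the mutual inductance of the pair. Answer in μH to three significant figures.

The outer solenoid produces a uniform field B₁ = μ₀n₁I₁ across the inner coil,
so the flux linkage is N₂Φ = N₂B₁A₂ = μ₀n₁N₂A₂·I₁, giving M = μ₀n₁N₂A₂.
A₂ = πr² = π(8.620×10^-3 m)² = 2.334×10^-4 m².
M = (4π×10⁻⁷)(672)(701)(2.334×10^-4) = 1.382×10^-4 H.

M ≈ 138 μH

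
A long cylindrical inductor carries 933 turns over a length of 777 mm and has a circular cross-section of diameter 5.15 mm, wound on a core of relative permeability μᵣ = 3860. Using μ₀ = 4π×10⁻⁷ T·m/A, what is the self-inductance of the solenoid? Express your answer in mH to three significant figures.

A = π(d/2)² = π(2.575×10^-3 m)² = 2.083×10^-5 m².
For a long solenoid, L = μ₀μᵣN²A/ℓ.
L = (4π×10⁻⁷)(3860)(933)²(2.083×10^-5)/(0.777 m) = 0.1132 H.

L ≈ 113 mH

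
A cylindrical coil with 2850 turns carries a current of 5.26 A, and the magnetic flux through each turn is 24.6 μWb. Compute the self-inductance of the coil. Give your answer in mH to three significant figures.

Self-inductance is defined by L = NΦ_B/I (flux linkage over current).
L = (2850)(2.460×10^-5 Wb)/(5.26 A) = 1.333×10^-2 H.

L ≈ 13.3 mH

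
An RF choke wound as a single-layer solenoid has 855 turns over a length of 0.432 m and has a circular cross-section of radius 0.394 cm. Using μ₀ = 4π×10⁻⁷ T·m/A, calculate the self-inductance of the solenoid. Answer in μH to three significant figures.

L ≈ 104 μH

A = πr² = π(3.940×10^-3 m)² = 4.877×10^-5 m².
For a long solenoid, L = μ₀N²A/ℓ.
L = (4π×10⁻⁷)(855)²(4.877×10^-5)/(0.432 m) = 1.037×10^-4 H.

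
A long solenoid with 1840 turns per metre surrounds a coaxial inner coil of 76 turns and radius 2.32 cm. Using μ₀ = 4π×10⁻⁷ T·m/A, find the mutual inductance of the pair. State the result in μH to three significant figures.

M ≈ 297 μH

The outer solenoid produces a uniform field B₁ = μ₀n₁I₁ across the inner coil,
so the flux linkage is N₂Φ = N₂B₁A₂ = μ₀n₁N₂A₂·I₁, giving M = μ₀n₁N₂A₂.
A₂ = πr² = π(2.320×10^-2 m)² = 1.691×10^-3 m².
M = (4π×10⁻⁷)(1840)(76)(1.691×10^-3) = 2.971×10^-4 H.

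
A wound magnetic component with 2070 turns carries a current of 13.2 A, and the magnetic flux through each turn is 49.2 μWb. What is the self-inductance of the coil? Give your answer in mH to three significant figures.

Self-inductance is defined by L = NΦ_B/I (flux linkage over current).
L = (2070)(4.920×10^-5 Wb)/(13.2 A) = 7.715×10^-3 H.

L ≈ 7.72 mH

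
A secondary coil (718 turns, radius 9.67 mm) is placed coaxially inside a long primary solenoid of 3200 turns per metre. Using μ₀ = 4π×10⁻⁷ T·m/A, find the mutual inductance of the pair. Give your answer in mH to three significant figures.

The outer solenoid produces a uniform field B₁ = μ₀n₁I₁ across the inner coil,
so the flux linkage is N₂Φ = N₂B₁A₂ = μ₀n₁N₂A₂·I₁, giving M = μ₀n₁N₂A₂.
A₂ = πr² = π(9.670×10^-3 m)² = 2.938×10^-4 m².
M = (4π×10⁻⁷)(3200)(718)(2.938×10^-4) = 8.482×10^-4 H.

M ≈ 0.848 mH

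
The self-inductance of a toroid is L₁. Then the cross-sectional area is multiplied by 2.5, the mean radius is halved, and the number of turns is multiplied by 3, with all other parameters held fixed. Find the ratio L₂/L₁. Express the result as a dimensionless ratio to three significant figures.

For a toroid, L ∝ μᵣN²A/R.
L₂/L₁ = (2.5) × (0.5)^-1 × (3)^2 = 45.0.

L₂/L₁ = 45.0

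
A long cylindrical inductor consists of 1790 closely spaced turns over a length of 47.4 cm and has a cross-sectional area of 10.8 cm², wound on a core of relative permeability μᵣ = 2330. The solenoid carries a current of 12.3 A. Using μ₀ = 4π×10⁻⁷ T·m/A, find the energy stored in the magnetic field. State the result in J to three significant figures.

U ≈ 1620 J

A = 10.8 cm² = 1.080×10^-3 m².
L = μ₀μᵣN²A/ℓ = (4π×10⁻⁷)(2330)(1790)²(1.080×10^-3)/(0.474) = 21.38 H.
U = ½LI² = ½(21.38)(12.3)² = 1.617×10^3 J.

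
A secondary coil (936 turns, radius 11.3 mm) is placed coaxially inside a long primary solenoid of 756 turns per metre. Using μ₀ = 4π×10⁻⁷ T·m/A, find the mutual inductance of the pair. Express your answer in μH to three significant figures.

The outer solenoid produces a uniform field B₁ = μ₀n₁I₁ across the inner coil,
so the flux linkage is N₂Φ = N₂B₁A₂ = μ₀n₁N₂A₂·I₁, giving M = μ₀n₁N₂A₂.
A₂ = πr² = π(1.130×10^-2 m)² = 4.011×10^-4 m².
M = (4π×10⁻⁷)(756)(936)(4.011×10^-4) = 3.567×10^-4 H.

M ≈ 357 μH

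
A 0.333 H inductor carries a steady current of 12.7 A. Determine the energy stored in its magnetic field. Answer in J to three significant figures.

U ≈ 26.9 J

Stored magnetic energy: U = ½LI².
U = ½(0.333 H)(12.7 A)² = 26.85 J.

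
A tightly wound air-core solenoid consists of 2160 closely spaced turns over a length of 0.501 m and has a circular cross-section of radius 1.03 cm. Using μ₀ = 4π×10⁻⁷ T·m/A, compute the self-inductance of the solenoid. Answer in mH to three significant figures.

A = πr² = π(1.030×10^-2 m)² = 3.333×10^-4 m².
For a long solenoid, L = μ₀N²A/ℓ.
L = (4π×10⁻⁷)(2160)²(3.333×10^-4)/(0.501 m) = 3.900×10^-3 H.

L ≈ 3.90 mH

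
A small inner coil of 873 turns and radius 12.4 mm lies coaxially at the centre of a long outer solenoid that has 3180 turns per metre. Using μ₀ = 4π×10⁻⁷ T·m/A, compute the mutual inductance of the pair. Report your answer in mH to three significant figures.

The outer solenoid produces a uniform field B₁ = μ₀n₁I₁ across the inner coil,
so the flux linkage is N₂Φ = N₂B₁A₂ = μ₀n₁N₂A₂·I₁, giving M = μ₀n₁N₂A₂.
A₂ = πr² = π(1.240×10^-2 m)² = 4.831×10^-4 m².
M = (4π×10⁻⁷)(3180)(873)(4.831×10^-4) = 1.685×10^-3 H.

M ≈ 1.69 mH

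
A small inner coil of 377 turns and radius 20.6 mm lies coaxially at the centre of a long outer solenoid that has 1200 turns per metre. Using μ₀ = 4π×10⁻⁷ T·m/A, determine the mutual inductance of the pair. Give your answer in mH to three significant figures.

The outer solenoid produces a uniform field B₁ = μ₀n₁I₁ across the inner coil,
so the flux linkage is N₂Φ = N₂B₁A₂ = μ₀n₁N₂A₂·I₁, giving M = μ₀n₁N₂A₂.
A₂ = πr² = π(2.060×10^-2 m)² = 1.333×10^-3 m².
M = (4π×10⁻⁷)(1200)(377)(1.333×10^-3) = 7.579×10^-4 H.

M ≈ 0.758 mH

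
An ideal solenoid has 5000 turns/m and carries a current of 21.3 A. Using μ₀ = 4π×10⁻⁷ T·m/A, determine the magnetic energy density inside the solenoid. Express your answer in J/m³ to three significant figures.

B = μ₀nI = (4π×10⁻⁷)(5.000×10^3)(21.3) = 0.1338 T.
u = B²/(2μ₀) = (0.1338)²/(2×4π×10⁻⁷) = 7.127×10^3 J/m³.

u ≈ 7130 J/m³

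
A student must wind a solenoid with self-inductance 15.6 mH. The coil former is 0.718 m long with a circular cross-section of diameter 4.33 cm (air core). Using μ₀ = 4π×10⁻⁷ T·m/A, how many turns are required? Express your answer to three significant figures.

A = π(d/2)² = π(2.165×10^-2 m)² = 1.473×10^-3 m².
From L = μ₀N²A/ℓ, N = √(Lℓ / (μ₀A)).
N = √[(1.560×10^-2)(0.718) / ((4π×10⁻⁷)×1.473×10^-3)] = √(6.053×10^6) ≈ 2460.3.

N ≈ 2460 turns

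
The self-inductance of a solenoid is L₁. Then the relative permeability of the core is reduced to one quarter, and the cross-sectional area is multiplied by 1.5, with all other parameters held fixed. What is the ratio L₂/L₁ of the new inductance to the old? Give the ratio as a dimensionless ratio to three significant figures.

For a solenoid, L ∝ μᵣN²A/ℓ.
L₂/L₁ = (0.25) × (1.5) = 0.375.

L₂/L₁ = 0.375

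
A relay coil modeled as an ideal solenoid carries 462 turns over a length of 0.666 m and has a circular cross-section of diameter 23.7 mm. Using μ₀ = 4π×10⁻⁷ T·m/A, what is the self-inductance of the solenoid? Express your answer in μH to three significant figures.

L ≈ 178 μH

A = π(d/2)² = π(1.185×10^-2 m)² = 4.412×10^-4 m².
For a long solenoid, L = μ₀N²A/ℓ.
L = (4π×10⁻⁷)(462)²(4.412×10^-4)/(0.666 m) = 1.777×10^-4 H.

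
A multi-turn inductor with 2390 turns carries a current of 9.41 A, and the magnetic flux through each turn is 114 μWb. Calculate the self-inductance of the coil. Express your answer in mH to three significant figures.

Self-inductance is defined by L = NΦ_B/I (flux linkage over current).
L = (2390)(1.140×10^-4 Wb)/(9.41 A) = 2.895×10^-2 H.

L ≈ 29.0 mH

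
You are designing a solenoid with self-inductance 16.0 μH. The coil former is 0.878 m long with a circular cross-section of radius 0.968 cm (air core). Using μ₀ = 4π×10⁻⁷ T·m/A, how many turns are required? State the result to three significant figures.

A = πr² = π(9.680×10^-3 m)² = 2.944×10^-4 m².
From L = μ₀N²A/ℓ, N = √(Lℓ / (μ₀A)).
N = √[(1.600×10^-5)(0.878) / ((4π×10⁻⁷)×2.944×10^-4)] = √(3.798×10^4) ≈ 194.9.

N ≈ 195 turns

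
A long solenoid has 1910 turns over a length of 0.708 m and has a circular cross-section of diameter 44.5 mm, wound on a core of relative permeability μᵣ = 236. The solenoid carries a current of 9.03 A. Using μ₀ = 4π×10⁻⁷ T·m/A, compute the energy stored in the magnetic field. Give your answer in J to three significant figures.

A = π(d/2)² = π(2.225×10^-2 m)² = 1.555×10^-3 m².
L = μ₀μᵣN²A/ℓ = (4π×10⁻⁷)(236)(1910)²(1.555×10^-3)/(0.708) = 2.377 H.
U = ½LI² = ½(2.377)(9.03)² = 96.9 J.

U ≈ 96.9 J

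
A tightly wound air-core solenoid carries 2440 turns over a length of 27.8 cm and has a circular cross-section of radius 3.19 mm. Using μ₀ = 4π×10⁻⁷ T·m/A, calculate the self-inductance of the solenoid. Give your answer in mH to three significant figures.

A = πr² = π(3.190×10^-3 m)² = 3.197×10^-5 m².
For a long solenoid, L = μ₀N²A/ℓ.
L = (4π×10⁻⁷)(2440)²(3.197×10^-5)/(0.278 m) = 8.604×10^-4 H.

L ≈ 0.860 mH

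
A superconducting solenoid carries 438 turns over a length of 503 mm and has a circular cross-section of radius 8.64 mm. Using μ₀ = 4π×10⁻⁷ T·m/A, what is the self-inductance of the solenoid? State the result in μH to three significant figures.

L ≈ 112 μH

A = πr² = π(8.640×10^-3 m)² = 2.345×10^-4 m².
For a long solenoid, L = μ₀N²A/ℓ.
L = (4π×10⁻⁷)(438)²(2.345×10^-4)/(0.503 m) = 1.124×10^-4 H.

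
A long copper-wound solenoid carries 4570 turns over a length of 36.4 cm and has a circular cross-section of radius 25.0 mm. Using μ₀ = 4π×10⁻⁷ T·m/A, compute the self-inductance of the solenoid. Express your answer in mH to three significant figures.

L ≈ 142 mH

A = πr² = π(2.500×10^-2 m)² = 1.963×10^-3 m².
For a long solenoid, L = μ₀N²A/ℓ.
L = (4π×10⁻⁷)(4570)²(1.963×10^-3)/(0.364 m) = 0.1416 H.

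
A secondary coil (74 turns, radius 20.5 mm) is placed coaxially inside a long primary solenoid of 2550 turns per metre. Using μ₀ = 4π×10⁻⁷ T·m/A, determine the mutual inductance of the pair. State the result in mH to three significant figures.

M ≈ 0.313 mH

The outer solenoid produces a uniform field B₁ = μ₀n₁I₁ across the inner coil,
so the flux linkage is N₂Φ = N₂B₁A₂ = μ₀n₁N₂A₂·I₁, giving M = μ₀n₁N₂A₂.
A₂ = πr² = π(2.050×10^-2 m)² = 1.320×10^-3 m².
M = (4π×10⁻⁷)(2550)(74)(1.320×10^-3) = 3.131×10^-4 H.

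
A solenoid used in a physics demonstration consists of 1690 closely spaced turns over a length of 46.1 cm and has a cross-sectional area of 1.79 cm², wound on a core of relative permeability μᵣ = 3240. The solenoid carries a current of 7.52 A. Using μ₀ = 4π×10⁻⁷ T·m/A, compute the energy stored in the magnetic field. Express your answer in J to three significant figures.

U ≈ 128 J

A = 1.79 cm² = 1.790×10^-4 m².
L = μ₀μᵣN²A/ℓ = (4π×10⁻⁷)(3240)(1690)²(1.790×10^-4)/(0.461) = 4.515 H.
U = ½LI² = ½(4.515)(7.52)² = 127.7 J.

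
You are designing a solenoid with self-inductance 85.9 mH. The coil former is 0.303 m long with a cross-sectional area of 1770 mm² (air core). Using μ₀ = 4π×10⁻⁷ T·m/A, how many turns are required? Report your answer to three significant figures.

N ≈ 3420 turns

A = 1770 mm² = 1.770×10^-3 m².
From L = μ₀N²A/ℓ, N = √(Lℓ / (μ₀A)).
N = √[(8.590×10^-2)(0.303) / ((4π×10⁻⁷)×1.770×10^-3)] = √(1.170×10^7) ≈ 3420.8.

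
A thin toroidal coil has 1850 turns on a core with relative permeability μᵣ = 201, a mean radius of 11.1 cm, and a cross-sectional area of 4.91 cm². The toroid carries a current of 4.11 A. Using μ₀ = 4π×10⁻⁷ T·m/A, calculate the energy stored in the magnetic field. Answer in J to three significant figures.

L = μ₀μᵣN²A/(2πR) = (4π×10⁻⁷)(201)(1850)²(4.910×10^-4)/(2π×0.111) = 0.6086 H.
U = ½LI² = ½(0.6086)(4.11)² = 5.14 J.

U ≈ 5.14 J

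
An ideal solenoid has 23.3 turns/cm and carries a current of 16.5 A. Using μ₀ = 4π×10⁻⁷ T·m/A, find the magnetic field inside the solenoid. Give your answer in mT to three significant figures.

B ≈ 48.3 mT

Inside a long solenoid, B = μ₀nI.
B = (4π×10⁻⁷)(2.330×10^3 m⁻¹)(16.5 A) = 4.831×10^-2 T.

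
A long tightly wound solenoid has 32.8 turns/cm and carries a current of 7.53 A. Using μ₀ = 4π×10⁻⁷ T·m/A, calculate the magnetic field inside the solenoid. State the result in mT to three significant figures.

Inside a long solenoid, B = μ₀nI.
B = (4π×10⁻⁷)(3.280×10^3 m⁻¹)(7.53 A) = 3.104×10^-2 T.

B ≈ 31.0 mT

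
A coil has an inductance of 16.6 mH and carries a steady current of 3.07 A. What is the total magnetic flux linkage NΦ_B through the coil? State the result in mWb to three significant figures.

NΦ_B ≈ 51.0 mWb

From L = NΦ_B/I, the flux linkage is NΦ_B = LI.
NΦ_B = (1.660×10^-2 H)(3.07 A) = 5.096×10^-2 Wb.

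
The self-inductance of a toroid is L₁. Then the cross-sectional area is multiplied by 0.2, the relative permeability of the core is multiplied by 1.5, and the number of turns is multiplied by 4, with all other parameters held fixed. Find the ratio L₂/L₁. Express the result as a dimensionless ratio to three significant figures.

L₂/L₁ = 4.80

For a toroid, L ∝ μᵣN²A/R.
L₂/L₁ = (0.2) × (1.5) × (4)^2 = 4.80.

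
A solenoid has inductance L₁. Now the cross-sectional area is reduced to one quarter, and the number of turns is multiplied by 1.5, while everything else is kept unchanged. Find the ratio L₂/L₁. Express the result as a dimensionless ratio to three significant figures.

For a solenoid, L ∝ μᵣN²A/ℓ.
L₂/L₁ = (0.25) × (1.5)^2 = 0.563.

L₂/L₁ = 0.563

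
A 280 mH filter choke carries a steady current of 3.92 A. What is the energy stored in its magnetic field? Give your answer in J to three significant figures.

U ≈ 2.15 J

Stored magnetic energy: U = ½LI².
U = ½(0.28 H)(3.92 A)² = 2.151 J.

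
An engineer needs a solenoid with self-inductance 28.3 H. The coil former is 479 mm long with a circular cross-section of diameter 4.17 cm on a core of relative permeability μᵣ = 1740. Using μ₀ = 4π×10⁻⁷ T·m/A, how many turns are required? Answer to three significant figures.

A = π(d/2)² = π(2.085×10^-2 m)² = 1.366×10^-3 m².
From L = μ₀μᵣN²A/ℓ, N = √(Lℓ / (μ₀μᵣA)).
N = √[(28.3)(0.479) / ((4π×10⁻⁷)(1740)×1.366×10^-3)] = √(4.539×10^6) ≈ 2130.6.

N ≈ 2130 turns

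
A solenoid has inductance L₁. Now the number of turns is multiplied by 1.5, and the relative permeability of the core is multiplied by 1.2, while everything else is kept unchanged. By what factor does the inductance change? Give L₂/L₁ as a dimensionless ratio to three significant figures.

L₂/L₁ = 2.70

For a solenoid, L ∝ μᵣN²A/ℓ.
L₂/L₁ = (1.5)^2 × (1.2) = 2.70.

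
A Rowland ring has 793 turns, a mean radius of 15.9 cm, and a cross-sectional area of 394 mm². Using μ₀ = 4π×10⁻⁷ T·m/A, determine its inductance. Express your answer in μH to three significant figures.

For a thin toroid, L = μ₀N²A/(2πR).
L = (4π×10⁻⁷)(793)²(3.940×10^-4) / (2π×0.159 m) = 3.117×10^-4 H.

L ≈ 312 μH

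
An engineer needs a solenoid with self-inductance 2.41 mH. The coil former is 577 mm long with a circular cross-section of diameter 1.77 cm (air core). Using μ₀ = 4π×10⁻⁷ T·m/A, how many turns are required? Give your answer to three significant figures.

N ≈ 2120 turns

A = π(d/2)² = π(8.850×10^-3 m)² = 2.461×10^-4 m².
From L = μ₀N²A/ℓ, N = √(Lℓ / (μ₀A)).
N = √[(2.410×10^-3)(0.577) / ((4π×10⁻⁷)×2.461×10^-4)] = √(4.497×10^6) ≈ 2120.7.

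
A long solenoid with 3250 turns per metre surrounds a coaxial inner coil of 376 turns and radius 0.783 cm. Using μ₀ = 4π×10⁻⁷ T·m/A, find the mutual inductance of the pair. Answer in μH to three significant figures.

The outer solenoid produces a uniform field B₁ = μ₀n₁I₁ across the inner coil,
so the flux linkage is N₂Φ = N₂B₁A₂ = μ₀n₁N₂A₂·I₁, giving M = μ₀n₁N₂A₂.
A₂ = πr² = π(7.830×10^-3 m)² = 1.926×10^-4 m².
M = (4π×10⁻⁷)(3250)(376)(1.926×10^-4) = 2.958×10^-4 H.

M ≈ 296 μH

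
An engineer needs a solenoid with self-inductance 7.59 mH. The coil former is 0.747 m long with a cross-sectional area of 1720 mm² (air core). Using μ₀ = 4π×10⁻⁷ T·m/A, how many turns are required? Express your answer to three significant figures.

N ≈ 1620 turns

A = 1720 mm² = 1.720×10^-3 m².
From L = μ₀N²A/ℓ, N = √(Lℓ / (μ₀A)).
N = √[(7.590×10^-3)(0.747) / ((4π×10⁻⁷)×1.720×10^-3)] = √(2.623×10^6) ≈ 1619.6.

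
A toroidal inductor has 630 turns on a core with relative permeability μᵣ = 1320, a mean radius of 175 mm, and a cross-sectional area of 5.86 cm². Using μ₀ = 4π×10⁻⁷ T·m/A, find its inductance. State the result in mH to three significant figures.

For a thin toroid, L = μ₀μᵣN²A/(2πR).
L = (4π×10⁻⁷)(1320)(630)²(5.860×10^-4) / (2π×0.175 m) = 0.3509 H.

L ≈ 351 mH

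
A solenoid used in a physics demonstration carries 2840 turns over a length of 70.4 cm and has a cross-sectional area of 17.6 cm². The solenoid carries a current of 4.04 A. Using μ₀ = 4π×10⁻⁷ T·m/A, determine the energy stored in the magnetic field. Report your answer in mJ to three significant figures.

A = 17.6 cm² = 1.760×10^-3 m².
L = μ₀N²A/ℓ = (4π×10⁻⁷)(2840)²(1.760×10^-3)/(0.704) = 2.534×10^-2 H.
U = ½LI² = ½(2.534×10^-2)(4.04)² = 0.2068 J.

U ≈ 207 mJ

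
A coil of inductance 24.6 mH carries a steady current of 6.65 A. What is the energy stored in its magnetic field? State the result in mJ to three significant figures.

U ≈ 544 mJ

Stored magnetic energy: U = ½LI².
U = ½(2.460×10^-2 H)(6.65 A)² = 0.5439 J.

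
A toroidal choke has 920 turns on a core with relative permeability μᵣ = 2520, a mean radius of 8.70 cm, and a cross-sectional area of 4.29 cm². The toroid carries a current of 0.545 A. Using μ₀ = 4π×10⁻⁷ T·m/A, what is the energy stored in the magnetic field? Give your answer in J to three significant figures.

U ≈ 0.312 J

L = μ₀μᵣN²A/(2πR) = (4π×10⁻⁷)(2520)(920)²(4.290×10^-4)/(2π×8.700×10^-2) = 2.104 H.
U = ½LI² = ½(2.104)(0.545)² = 0.3124 J.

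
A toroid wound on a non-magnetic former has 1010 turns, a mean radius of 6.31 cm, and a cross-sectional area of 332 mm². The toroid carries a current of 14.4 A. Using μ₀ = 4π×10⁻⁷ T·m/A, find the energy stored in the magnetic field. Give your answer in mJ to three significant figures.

U ≈ 111 mJ

L = μ₀N²A/(2πR) = (4π×10⁻⁷)(1010)²(3.320×10^-4)/(2π×6.310×10^-2) = 1.073×10^-3 H.
U = ½LI² = ½(1.073×10^-3)(14.4)² = 0.1113 J.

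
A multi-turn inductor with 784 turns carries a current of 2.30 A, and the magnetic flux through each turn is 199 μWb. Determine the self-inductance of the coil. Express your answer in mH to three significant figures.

Self-inductance is defined by L = NΦ_B/I (flux linkage over current).
L = (784)(1.990×10^-4 Wb)/(2.30 A) = 6.783×10^-2 H.

L ≈ 67.8 mH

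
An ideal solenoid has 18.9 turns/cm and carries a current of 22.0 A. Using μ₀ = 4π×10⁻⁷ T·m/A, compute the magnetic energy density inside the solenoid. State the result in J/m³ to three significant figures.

u ≈ 1090 J/m³

B = μ₀nI = (4π×10⁻⁷)(1.890×10^3)(22.0) = 5.225×10^-2 T.
u = B²/(2μ₀) = (5.225×10^-2)²/(2×4π×10⁻⁷) = 1.086×10^3 J/m³.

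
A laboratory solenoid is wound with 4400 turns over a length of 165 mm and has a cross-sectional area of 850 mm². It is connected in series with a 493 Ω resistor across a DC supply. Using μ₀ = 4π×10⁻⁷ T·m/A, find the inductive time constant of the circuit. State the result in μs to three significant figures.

τ ≈ 254 μs

A = 850 mm² = 8.500×10^-4 m².
L = μ₀N²A/ℓ = (4π×10⁻⁷)(4400)²(8.500×10^-4)/(0.165) = 0.1253 H.
τ = L/R = (0.1253)/(493) = 2.542×10^-4 s.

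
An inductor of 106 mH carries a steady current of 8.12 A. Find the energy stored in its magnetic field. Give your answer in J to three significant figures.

Stored magnetic energy: U = ½LI².
U = ½(0.106 H)(8.12 A)² = 3.4945 J.

U ≈ 3.49 J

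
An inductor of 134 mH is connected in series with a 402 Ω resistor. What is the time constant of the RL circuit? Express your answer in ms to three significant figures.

τ = L/R = (0.134 H)/(402 Ω) = 3.333×10^-4 s.

τ ≈ 0.333 ms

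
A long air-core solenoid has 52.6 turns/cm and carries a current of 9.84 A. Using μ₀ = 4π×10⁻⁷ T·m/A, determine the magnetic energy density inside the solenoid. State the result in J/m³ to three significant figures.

B = μ₀nI = (4π×10⁻⁷)(5.260×10^3)(9.84) = 6.504×10^-2 T.
u = B²/(2μ₀) = (6.504×10^-2)²/(2×4π×10⁻⁷) = 1.683×10^3 J/m³.

u ≈ 1680 J/m³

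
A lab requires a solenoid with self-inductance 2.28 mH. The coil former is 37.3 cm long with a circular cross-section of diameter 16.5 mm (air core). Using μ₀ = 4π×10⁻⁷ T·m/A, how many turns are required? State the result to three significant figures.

N ≈ 1780 turns

A = π(d/2)² = π(8.250×10^-3 m)² = 2.138×10^-4 m².
From L = μ₀N²A/ℓ, N = √(Lℓ / (μ₀A)).
N = √[(2.280×10^-3)(0.373) / ((4π×10⁻⁷)×2.138×10^-4)] = √(3.165×10^6) ≈ 1779.0.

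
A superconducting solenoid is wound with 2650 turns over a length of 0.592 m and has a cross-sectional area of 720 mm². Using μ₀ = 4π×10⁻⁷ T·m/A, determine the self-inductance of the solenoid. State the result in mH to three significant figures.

L ≈ 10.7 mH

A = 720 mm² = 7.200×10^-4 m².
For a long solenoid, L = μ₀N²A/ℓ.
L = (4π×10⁻⁷)(2650)²(7.200×10^-4)/(0.592 m) = 1.073×10^-2 H.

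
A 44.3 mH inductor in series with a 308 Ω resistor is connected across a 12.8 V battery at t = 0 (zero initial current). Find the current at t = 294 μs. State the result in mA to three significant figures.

I ≈ 36.2 mA

τ = L/R = 4.430×10^-2/308 = 1.438×10^-4 s; final current I_∞ = ε/R = 12.8/308 = 4.156×10^-2 A.
I(t) = I_∞(1 − e^(−t/τ)) with t/τ = 2.044.
I = (4.156×10^-2)(1 − e^(−2.044)) = 3.618×10^-2 A.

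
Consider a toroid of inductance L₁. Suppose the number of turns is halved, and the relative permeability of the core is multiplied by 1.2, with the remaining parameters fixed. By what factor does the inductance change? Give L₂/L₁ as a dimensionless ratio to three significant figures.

For a toroid, L ∝ μᵣN²A/R.
L₂/L₁ = (0.5)^2 × (1.2) = 0.300.

L₂/L₁ = 0.300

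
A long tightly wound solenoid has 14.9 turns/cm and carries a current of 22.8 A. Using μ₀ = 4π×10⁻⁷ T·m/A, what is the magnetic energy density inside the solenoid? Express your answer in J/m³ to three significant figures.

u ≈ 725 J/m³

B = μ₀nI = (4π×10⁻⁷)(1.490×10^3)(22.8) = 4.269×10^-2 T.
u = B²/(2μ₀) = (4.269×10^-2)²/(2×4π×10⁻⁷) = 725.1 J/m³.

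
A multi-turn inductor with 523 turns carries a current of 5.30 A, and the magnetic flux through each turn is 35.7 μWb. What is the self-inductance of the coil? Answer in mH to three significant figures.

Self-inductance is defined by L = NΦ_B/I (flux linkage over current).
L = (523)(3.570×10^-5 Wb)/(5.30 A) = 3.523×10^-3 H.

L ≈ 3.52 mH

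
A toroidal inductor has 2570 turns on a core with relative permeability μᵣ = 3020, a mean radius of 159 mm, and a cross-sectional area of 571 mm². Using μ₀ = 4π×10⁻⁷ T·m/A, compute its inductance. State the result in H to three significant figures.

L ≈ 14.3 H

For a thin toroid, L = μ₀μᵣN²A/(2πR).
L = (4π×10⁻⁷)(3020)(2570)²(5.710×10^-4) / (2π×0.159 m) = 14.33 H.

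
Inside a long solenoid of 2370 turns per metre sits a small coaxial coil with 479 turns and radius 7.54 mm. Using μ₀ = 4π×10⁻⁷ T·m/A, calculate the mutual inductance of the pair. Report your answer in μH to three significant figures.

M ≈ 255 μH

The outer solenoid produces a uniform field B₁ = μ₀n₁I₁ across the inner coil,
so the flux linkage is N₂Φ = N₂B₁A₂ = μ₀n₁N₂A₂·I₁, giving M = μ₀n₁N₂A₂.
A₂ = πr² = π(7.540×10^-3 m)² = 1.786×10^-4 m².
M = (4π×10⁻⁷)(2370)(479)(1.786×10^-4) = 2.548×10^-4 H.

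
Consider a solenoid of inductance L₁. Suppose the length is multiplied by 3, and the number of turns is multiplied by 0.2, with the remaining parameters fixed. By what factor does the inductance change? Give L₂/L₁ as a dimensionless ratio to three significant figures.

For a solenoid, L ∝ μᵣN²A/ℓ.
L₂/L₁ = (3)^-1 × (0.2)^2 = 0.0133.

L₂/L₁ = 0.0133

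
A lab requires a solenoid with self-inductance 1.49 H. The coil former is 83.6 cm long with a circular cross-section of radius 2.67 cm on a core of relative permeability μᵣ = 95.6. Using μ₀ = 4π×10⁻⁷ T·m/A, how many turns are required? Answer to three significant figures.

A = πr² = π(2.670×10^-2 m)² = 2.240×10^-3 m².
From L = μ₀μᵣN²A/ℓ, N = √(Lℓ / (μ₀μᵣA)).
N = √[(1.49)(0.836) / ((4π×10⁻⁷)(95.6)×2.240×10^-3)] = √(4.630×10^6) ≈ 2151.7.

N ≈ 2150 turns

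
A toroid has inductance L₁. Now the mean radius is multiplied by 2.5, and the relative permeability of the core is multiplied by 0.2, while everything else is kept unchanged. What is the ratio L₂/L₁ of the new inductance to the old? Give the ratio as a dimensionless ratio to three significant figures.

For a toroid, L ∝ μᵣN²A/R.
L₂/L₁ = (2.5)^-1 × (0.2) = 0.0800.

L₂/L₁ = 0.0800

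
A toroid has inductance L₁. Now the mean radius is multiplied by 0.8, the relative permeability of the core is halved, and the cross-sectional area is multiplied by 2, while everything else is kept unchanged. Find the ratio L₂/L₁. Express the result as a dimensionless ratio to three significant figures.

For a toroid, L ∝ μᵣN²A/R.
L₂/L₁ = (0.8)^-1 × (0.5) × (2) = 1.25.

L₂/L₁ = 1.25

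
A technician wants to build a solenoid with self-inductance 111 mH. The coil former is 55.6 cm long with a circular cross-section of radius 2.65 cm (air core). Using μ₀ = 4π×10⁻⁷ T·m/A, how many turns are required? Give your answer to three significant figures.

N ≈ 4720 turns

A = πr² = π(2.650×10^-2 m)² = 2.206×10^-3 m².
From L = μ₀N²A/ℓ, N = √(Lℓ / (μ₀A)).
N = √[(0.111)(0.556) / ((4π×10⁻⁷)×2.206×10^-3)] = √(2.226×10^7) ≈ 4718.2.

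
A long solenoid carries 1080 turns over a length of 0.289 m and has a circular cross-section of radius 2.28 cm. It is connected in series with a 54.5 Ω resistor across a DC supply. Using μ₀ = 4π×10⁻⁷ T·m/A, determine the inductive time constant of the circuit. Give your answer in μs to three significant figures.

τ ≈ 152 μs

A = πr² = π(2.280×10^-2 m)² = 1.633×10^-3 m².
L = μ₀N²A/ℓ = (4π×10⁻⁷)(1080)²(1.633×10^-3)/(0.289) = 8.283×10^-3 H.
τ = L/R = (8.283×10^-3)/(54.5) = 1.520×10^-4 s.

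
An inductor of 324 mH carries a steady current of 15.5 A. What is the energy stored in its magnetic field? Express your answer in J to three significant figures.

Stored magnetic energy: U = ½LI².
U = ½(0.324 H)(15.5 A)² = 38.92 J.

U ≈ 38.9 J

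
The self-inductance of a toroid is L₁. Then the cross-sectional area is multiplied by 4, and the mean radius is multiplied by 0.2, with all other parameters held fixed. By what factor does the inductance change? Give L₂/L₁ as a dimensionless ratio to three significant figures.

For a toroid, L ∝ μᵣN²A/R.
L₂/L₁ = (4) × (0.2)^-1 = 20.0.

L₂/L₁ = 20.0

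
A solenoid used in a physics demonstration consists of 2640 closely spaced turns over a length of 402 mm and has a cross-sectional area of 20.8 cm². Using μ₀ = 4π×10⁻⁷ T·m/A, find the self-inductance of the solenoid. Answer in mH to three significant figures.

A = 20.8 cm² = 2.080×10^-3 m².
For a long solenoid, L = μ₀N²A/ℓ.
L = (4π×10⁻⁷)(2640)²(2.080×10^-3)/(0.402 m) = 4.532×10^-2 H.

L ≈ 45.3 mH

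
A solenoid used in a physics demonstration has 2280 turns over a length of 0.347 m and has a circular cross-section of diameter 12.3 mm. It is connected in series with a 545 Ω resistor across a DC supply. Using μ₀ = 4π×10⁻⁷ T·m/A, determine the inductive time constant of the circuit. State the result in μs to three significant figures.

A = π(d/2)² = π(6.150×10^-3 m)² = 1.188×10^-4 m².
L = μ₀N²A/ℓ = (4π×10⁻⁷)(2280)²(1.188×10^-4)/(0.347) = 2.237×10^-3 H.
τ = L/R = (2.237×10^-3)/(545) = 4.104×10^-6 s.

τ ≈ 4.10 μs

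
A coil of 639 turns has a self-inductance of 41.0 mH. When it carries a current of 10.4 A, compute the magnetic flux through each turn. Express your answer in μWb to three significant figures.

Φ_B ≈ 667 μWb

From L = NΦ_B/I, the flux per turn is Φ_B = LI/N.
Φ_B = (4.100×10^-2 H)(10.4 A)/639 = 6.673×10^-4 Wb.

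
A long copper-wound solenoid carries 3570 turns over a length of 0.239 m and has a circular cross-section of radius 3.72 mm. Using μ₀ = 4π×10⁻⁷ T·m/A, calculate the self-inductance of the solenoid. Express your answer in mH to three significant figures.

A = πr² = π(3.720×10^-3 m)² = 4.347×10^-5 m².
For a long solenoid, L = μ₀N²A/ℓ.
L = (4π×10⁻⁷)(3570)²(4.347×10^-5)/(0.239 m) = 2.913×10^-3 H.

L ≈ 2.91 mH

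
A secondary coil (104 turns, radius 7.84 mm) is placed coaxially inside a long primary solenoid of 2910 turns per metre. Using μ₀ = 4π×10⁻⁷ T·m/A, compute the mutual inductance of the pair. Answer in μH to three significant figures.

M ≈ 73.4 μH

The outer solenoid produces a uniform field B₁ = μ₀n₁I₁ across the inner coil,
so the flux linkage is N₂Φ = N₂B₁A₂ = μ₀n₁N₂A₂·I₁, giving M = μ₀n₁N₂A₂.
A₂ = πr² = π(7.840×10^-3 m)² = 1.931×10^-4 m².
M = (4π×10⁻⁷)(2910)(104)(1.931×10^-4) = 7.344×10^-5 H.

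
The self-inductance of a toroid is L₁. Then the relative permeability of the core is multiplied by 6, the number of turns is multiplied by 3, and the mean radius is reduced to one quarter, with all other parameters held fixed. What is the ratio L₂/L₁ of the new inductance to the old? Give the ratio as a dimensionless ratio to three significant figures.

L₂/L₁ = 216

For a toroid, L ∝ μᵣN²A/R.
L₂/L₁ = (6) × (3)^2 × (0.25)^-1 = 216.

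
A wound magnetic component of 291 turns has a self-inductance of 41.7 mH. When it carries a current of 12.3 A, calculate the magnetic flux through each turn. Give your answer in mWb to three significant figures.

From L = NΦ_B/I, the flux per turn is Φ_B = LI/N.
Φ_B = (4.170×10^-2 H)(12.3 A)/291 = 1.763×10^-3 Wb.

Φ_B ≈ 1.76 mWb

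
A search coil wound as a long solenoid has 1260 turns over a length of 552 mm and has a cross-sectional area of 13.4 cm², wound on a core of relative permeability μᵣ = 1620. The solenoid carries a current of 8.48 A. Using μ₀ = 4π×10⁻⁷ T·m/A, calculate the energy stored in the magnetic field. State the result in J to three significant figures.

U ≈ 282 J

A = 13.4 cm² = 1.340×10^-3 m².
L = μ₀μᵣN²A/ℓ = (4π×10⁻⁷)(1620)(1260)²(1.340×10^-3)/(0.552) = 7.846 H.
U = ½LI² = ½(7.846)(8.48)² = 282.1 J.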